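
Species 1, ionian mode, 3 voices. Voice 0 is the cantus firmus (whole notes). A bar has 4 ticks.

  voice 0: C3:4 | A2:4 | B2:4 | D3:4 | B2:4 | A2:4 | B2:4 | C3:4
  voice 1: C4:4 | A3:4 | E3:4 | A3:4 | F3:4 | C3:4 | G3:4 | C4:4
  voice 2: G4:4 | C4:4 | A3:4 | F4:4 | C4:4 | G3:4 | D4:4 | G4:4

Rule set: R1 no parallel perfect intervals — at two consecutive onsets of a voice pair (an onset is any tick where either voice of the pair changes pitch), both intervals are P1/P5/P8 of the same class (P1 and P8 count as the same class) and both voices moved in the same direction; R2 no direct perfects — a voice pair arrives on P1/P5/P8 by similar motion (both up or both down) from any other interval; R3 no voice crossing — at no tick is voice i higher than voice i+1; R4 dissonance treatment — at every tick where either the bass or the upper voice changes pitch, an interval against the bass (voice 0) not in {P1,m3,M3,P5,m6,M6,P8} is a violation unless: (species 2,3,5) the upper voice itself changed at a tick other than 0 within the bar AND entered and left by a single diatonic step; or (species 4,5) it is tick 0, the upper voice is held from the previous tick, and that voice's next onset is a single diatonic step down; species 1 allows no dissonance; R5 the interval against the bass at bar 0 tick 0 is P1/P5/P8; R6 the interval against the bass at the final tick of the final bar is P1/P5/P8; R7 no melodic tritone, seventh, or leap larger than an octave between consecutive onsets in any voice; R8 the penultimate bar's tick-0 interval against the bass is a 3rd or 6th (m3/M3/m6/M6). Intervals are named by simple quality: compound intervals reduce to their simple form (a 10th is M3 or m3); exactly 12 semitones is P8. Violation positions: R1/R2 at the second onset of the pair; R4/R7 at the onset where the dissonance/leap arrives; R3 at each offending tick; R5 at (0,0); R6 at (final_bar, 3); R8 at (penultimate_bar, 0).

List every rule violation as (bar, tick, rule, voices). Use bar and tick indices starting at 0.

bar 0: v0=C3 v1=C4 v2=G4 downbeat P5
bar 1: v0=A2 v1=A3 v2=C4 downbeat m3
bar 2: v0=B2 v1=E3 v2=A3 downbeat m7
bar 3: v0=D3 v1=A3 v2=F4 downbeat m3
bar 4: v0=B2 v1=F3 v2=C4 downbeat m2
bar 5: v0=A2 v1=C3 v2=G3 downbeat m7
bar 6: v0=B2 v1=G3 v2=D4 downbeat m3
bar 7: v0=C3 v1=C4 v2=G4 downbeat P5
  -> R1 @ bar 1 tick 0 v(0, 1): C3/C4 P8 -> A2/A3 P8 similar
  -> R4 @ bar 2 tick 0 v(0, 1): B2/E3 P4 untreated
  -> R4 @ bar 2 tick 0 v(0, 2): B2/A3 m7 untreated
  -> R2 @ bar 3 tick 0 v(0, 1): B2/E3 P4 -> D3/A3 P5 similar
  -> R2 @ bar 4 tick 0 v(1, 2): A3/F4 m6 -> F3/C4 P5 similar
  -> R4 @ bar 4 tick 0 v(0, 1): B2/F3 TT untreated
  -> R4 @ bar 4 tick 0 v(0, 2): B2/C4 m2 untreated
  -> R1 @ bar 5 tick 0 v(1, 2): F3/C4 P5 -> C3/G3 P5 similar
  -> R4 @ bar 5 tick 0 v(0, 2): A2/G3 m7 untreated
  -> R1 @ bar 6 tick 0 v(1, 2): C3/G3 P5 -> G3/D4 P5 similar
  -> R1 @ bar 7 tick 0 v(1, 2): G3/D4 P5 -> C4/G4 P5 similar
  -> R2 @ bar 7 tick 0 v(0, 1): B2/G3 m6 -> C3/C4 P8 similar
  -> R2 @ bar 7 tick 0 v(0, 2): B2/D4 m3 -> C3/G4 P5 similar

(1, 0, R1, (0, 1))
(2, 0, R4, (0, 1))
(2, 0, R4, (0, 2))
(3, 0, R2, (0, 1))
(4, 0, R2, (1, 2))
(4, 0, R4, (0, 1))
(4, 0, R4, (0, 2))
(5, 0, R1, (1, 2))
(5, 0, R4, (0, 2))
(6, 0, R1, (1, 2))
(7, 0, R1, (1, 2))
(7, 0, R2, (0, 1))
(7, 0, R2, (0, 2))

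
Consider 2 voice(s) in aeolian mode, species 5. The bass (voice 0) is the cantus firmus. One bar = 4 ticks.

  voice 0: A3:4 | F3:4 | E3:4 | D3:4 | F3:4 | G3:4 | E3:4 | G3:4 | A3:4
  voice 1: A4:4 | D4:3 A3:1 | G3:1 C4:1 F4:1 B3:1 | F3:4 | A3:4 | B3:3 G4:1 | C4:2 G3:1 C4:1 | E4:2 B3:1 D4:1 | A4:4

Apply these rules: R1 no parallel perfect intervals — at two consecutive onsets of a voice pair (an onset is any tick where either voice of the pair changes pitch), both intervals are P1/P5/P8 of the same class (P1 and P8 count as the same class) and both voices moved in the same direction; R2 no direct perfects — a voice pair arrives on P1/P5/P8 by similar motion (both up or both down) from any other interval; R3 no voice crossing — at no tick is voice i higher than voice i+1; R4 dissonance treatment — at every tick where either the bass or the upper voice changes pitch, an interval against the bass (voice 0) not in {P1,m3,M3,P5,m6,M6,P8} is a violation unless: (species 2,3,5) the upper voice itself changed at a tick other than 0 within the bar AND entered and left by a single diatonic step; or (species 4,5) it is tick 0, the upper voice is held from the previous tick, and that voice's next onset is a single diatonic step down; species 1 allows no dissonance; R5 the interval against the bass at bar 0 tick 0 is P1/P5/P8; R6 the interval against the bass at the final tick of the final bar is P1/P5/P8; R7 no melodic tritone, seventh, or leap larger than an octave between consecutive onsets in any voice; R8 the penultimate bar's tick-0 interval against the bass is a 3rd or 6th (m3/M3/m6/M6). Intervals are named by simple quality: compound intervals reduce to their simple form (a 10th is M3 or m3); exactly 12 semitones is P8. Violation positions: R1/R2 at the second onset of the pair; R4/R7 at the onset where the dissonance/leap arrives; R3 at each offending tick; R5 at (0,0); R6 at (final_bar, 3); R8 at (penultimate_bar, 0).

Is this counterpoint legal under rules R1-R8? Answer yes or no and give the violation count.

bar 0: v0=A3 v1=A4 (P8)
bar 1: v0=F3 v1=D4 (M6)
bar 2: v0=E3 v1=G3 (m3)
bar 3: v0=D3 v1=F3 (m3)
bar 4: v0=F3 v1=A3 (M3)
bar 5: v0=G3 v1=B3 (M3)
bar 6: v0=E3 v1=C4 (m6)
bar 7: v0=G3 v1=E4 (M6)
bar 8: v0=A3 v1=A4 (P8)
  R4 @ bar2.2: E3/F4 m2 untreated
  R7 @ bar2.3: F4->B3 leap 6st
  R7 @ bar3.0: B3->F3 leap 6st
  R2 @ bar8.0: G3/D4 P5 -> A3/A4 P8 similar

No (4 violations)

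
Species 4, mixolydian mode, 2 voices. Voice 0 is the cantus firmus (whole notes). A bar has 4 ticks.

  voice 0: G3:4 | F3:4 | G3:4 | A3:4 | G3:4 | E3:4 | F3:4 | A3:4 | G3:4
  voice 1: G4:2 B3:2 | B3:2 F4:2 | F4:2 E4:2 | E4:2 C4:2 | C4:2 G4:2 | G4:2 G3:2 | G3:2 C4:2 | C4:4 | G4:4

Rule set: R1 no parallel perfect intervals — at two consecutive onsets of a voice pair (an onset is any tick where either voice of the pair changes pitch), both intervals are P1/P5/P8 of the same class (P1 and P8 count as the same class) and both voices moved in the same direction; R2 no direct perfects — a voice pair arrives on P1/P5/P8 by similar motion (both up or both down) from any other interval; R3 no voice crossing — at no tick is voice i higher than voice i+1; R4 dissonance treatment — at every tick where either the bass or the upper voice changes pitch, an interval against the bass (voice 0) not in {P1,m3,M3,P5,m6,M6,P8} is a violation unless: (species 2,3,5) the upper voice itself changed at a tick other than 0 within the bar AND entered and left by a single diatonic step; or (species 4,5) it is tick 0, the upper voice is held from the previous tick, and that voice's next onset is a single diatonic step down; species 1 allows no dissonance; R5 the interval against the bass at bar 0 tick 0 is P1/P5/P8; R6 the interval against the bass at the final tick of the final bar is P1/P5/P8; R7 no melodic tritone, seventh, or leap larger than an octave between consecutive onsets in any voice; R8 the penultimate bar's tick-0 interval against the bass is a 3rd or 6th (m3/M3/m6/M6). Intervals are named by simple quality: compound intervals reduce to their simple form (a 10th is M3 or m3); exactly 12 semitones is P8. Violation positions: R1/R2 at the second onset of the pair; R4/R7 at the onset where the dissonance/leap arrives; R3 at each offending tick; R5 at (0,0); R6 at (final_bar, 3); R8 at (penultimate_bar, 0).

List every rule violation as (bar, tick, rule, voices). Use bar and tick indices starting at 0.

bar 0: v0=G3 v1=G4 downbeat P8
bar 1: v0=F3 v1=B3 downbeat TT
bar 2: v0=G3 v1=F4 downbeat m7
bar 3: v0=A3 v1=E4 downbeat P5
bar 4: v0=G3 v1=C4 downbeat P4
bar 5: v0=E3 v1=G4 downbeat m3
bar 6: v0=F3 v1=G3 downbeat M2
bar 7: v0=A3 v1=C4 downbeat m3
bar 8: v0=G3 v1=G4 downbeat P8
  -> R4 @ bar 1 tick 0 v(0, 1): F3/B3 TT untreated
  -> R7 @ bar 1 tick 2 v(1,): B3->F4 leap 6st
  -> R4 @ bar 4 tick 0 v(0, 1): G3/C4 P4 untreated
  -> R4 @ bar 6 tick 0 v(0, 1): F3/G3 M2 untreated

(1, 0, R4, (0, 1))
(1, 2, R7, (1,))
(4, 0, R4, (0, 1))
(6, 0, R4, (0, 1))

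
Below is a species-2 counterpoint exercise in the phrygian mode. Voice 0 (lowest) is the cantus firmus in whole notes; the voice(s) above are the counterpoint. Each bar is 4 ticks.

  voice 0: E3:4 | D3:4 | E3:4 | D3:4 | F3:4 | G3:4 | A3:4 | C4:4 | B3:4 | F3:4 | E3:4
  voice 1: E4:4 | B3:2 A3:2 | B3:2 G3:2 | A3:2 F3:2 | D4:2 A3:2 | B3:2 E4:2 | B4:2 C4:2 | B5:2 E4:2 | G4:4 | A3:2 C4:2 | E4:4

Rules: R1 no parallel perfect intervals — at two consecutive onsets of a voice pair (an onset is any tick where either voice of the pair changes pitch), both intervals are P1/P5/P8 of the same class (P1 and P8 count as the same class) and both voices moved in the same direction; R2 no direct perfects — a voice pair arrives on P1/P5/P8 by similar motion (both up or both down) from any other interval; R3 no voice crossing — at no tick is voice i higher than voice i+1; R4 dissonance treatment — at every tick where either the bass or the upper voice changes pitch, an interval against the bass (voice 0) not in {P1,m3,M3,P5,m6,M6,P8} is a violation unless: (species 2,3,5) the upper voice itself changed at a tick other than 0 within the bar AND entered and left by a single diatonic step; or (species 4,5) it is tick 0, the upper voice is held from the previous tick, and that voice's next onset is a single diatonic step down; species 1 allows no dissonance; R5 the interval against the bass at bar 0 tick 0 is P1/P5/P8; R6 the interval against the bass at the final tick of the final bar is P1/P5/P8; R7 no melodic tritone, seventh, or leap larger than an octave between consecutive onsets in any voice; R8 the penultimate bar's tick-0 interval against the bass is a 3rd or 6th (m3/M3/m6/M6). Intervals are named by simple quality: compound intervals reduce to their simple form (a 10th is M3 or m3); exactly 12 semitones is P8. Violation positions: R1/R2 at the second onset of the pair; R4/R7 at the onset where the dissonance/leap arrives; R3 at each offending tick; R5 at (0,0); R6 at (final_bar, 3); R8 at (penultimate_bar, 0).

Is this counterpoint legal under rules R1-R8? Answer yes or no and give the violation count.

bar 0: v0=E3 v1=E4 (P8)
bar 1: v0=D3 v1=B3 (M6)
bar 2: v0=E3 v1=B3 (P5)
bar 3: v0=D3 v1=A3 (P5)
bar 4: v0=F3 v1=D4 (M6)
bar 5: v0=G3 v1=B3 (M3)
bar 6: v0=A3 v1=B4 (M2)
bar 7: v0=C4 v1=B5 (M7)
bar 8: v0=B3 v1=G4 (m6)
bar 9: v0=F3 v1=A3 (M3)
bar 10: v0=E3 v1=E4 (P8)
  R1 @ bar2.0: D3/A3 P5 -> E3/B3 P5 similar
  R4 @ bar6.0: A3/B4 M2 untreated
  R7 @ bar6.2: B4->C4 leap 11st
  R4 @ bar7.0: C4/B5 M7 untreated
  R7 @ bar7.0: C4->B5 leap 23st
  R7 @ bar7.2: B5->E4 leap 19st
  R7 @ bar9.0: B3->F3 leap 6st
  R7 @ bar9.0: G4->A3 leap 10st

No (8 violations)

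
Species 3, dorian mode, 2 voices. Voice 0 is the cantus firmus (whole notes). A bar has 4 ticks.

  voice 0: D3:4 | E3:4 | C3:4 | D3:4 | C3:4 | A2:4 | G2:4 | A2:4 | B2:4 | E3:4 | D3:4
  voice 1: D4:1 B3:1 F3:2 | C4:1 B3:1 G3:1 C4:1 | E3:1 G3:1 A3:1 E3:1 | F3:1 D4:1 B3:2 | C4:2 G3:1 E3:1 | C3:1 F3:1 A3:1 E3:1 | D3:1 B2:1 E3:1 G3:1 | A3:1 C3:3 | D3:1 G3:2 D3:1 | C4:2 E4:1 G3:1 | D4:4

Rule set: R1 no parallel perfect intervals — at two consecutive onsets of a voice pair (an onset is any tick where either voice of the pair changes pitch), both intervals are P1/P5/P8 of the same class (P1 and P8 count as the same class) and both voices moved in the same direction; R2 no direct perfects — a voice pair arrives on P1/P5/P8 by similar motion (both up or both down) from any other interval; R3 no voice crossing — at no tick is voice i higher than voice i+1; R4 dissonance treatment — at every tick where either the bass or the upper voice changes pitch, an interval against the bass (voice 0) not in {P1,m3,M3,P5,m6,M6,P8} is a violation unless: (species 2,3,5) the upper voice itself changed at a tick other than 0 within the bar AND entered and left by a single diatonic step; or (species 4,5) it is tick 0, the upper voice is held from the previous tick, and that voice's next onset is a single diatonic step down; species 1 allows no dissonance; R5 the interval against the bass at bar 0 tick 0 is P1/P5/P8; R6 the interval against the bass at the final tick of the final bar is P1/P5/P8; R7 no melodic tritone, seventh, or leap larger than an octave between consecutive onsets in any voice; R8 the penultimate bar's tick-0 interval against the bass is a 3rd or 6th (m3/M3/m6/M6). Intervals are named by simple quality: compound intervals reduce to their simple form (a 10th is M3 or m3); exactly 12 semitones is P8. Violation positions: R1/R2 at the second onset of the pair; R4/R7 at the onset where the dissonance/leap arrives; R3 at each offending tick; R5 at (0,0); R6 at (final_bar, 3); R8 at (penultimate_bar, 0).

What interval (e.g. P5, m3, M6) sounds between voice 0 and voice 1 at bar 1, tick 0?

m6

voice 0=E3 voice 1=C4 -> m6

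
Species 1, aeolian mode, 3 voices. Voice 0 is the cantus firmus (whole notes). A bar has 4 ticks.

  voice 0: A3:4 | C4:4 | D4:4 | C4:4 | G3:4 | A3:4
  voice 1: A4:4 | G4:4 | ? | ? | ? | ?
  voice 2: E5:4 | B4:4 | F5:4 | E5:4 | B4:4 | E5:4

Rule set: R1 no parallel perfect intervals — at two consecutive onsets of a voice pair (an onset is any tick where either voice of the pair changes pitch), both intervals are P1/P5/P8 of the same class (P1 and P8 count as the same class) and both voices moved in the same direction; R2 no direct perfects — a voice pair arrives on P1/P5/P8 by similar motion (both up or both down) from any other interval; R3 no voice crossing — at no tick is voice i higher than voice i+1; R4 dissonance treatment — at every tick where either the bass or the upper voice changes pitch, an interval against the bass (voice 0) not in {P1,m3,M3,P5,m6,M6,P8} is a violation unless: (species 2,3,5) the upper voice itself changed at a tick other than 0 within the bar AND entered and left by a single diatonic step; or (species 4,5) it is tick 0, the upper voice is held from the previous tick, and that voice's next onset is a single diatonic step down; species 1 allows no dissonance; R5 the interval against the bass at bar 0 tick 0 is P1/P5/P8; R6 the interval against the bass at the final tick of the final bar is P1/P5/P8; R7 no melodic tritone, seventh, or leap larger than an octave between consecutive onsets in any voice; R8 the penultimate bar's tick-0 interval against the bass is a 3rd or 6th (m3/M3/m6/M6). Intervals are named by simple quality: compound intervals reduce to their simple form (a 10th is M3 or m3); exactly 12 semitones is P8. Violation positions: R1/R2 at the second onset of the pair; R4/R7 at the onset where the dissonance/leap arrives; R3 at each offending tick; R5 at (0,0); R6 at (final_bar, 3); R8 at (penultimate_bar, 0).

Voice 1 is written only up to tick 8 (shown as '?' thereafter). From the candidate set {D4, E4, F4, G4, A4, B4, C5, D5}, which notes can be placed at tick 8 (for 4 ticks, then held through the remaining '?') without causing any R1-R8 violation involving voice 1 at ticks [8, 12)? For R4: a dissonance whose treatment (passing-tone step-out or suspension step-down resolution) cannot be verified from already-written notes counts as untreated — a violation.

D4: legal
E4: violates R4
F4: legal
G4: violates R4
A4: violates R1
B4: legal
C5: violates R4
D5: violates R2

{B4, D4, F4}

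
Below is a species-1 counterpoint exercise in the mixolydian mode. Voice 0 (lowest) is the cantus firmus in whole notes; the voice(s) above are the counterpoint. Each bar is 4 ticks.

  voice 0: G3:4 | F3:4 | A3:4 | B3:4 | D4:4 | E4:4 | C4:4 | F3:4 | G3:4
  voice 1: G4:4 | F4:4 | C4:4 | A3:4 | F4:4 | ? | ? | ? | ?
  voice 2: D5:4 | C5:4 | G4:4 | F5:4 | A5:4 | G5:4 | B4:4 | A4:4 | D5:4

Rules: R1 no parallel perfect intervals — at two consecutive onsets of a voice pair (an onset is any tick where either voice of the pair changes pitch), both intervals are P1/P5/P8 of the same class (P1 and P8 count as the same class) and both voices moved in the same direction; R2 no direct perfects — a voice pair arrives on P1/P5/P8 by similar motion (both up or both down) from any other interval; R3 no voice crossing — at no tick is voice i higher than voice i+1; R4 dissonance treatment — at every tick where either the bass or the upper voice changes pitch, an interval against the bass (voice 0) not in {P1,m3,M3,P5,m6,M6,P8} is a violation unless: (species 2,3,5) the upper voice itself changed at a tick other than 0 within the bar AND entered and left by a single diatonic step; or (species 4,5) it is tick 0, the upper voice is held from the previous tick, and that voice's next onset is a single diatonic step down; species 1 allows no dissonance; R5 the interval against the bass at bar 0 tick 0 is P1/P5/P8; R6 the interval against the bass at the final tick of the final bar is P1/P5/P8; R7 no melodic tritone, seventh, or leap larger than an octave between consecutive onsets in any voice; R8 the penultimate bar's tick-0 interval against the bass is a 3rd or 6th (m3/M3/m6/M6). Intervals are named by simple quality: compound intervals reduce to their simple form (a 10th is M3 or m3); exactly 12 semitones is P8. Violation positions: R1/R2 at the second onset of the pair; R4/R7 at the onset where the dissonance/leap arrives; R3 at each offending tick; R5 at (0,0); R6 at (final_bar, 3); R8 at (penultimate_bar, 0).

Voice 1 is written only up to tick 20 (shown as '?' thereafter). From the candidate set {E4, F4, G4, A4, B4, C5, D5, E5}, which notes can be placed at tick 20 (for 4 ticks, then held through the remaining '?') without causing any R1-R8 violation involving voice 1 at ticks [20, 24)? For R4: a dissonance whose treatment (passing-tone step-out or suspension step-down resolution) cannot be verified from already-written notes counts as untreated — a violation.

E4: legal
F4: violates R4
G4: legal
A4: violates R4
B4: violates R2,R7
C5: legal
D5: violates R4
E5: violates R2,R7

{C5, E4, G4}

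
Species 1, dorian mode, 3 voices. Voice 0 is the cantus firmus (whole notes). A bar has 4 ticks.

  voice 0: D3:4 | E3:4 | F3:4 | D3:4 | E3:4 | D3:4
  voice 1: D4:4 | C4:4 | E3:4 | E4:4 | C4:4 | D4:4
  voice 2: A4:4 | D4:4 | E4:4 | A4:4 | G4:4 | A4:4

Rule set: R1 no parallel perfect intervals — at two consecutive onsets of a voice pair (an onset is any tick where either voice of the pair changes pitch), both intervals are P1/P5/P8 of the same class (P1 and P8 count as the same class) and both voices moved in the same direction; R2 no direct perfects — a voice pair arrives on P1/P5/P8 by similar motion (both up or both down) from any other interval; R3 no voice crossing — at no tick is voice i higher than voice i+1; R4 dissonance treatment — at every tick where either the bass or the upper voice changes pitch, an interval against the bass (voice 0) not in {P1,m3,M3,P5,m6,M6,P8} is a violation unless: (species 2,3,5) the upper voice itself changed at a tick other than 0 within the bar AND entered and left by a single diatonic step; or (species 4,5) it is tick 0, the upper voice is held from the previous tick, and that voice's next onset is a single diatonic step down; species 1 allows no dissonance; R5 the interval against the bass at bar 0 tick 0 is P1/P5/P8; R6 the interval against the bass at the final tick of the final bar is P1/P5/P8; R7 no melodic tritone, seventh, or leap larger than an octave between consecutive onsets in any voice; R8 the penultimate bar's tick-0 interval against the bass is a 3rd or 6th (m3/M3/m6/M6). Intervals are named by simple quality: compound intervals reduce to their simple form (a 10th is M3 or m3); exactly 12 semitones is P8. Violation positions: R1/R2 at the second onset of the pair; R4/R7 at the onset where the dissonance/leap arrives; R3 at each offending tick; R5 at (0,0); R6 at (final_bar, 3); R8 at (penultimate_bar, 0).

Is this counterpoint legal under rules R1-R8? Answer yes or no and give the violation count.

No (10 violations)

bar 0: v0=D3 v1=D4 v2=A4 (P5)
bar 1: v0=E3 v1=C4 v2=D4 (m7)
bar 2: v0=F3 v1=E3 v2=E4 (M7)
bar 3: v0=D3 v1=E4 v2=A4 (P5)
bar 4: v0=E3 v1=C4 v2=G4 (m3)
bar 5: v0=D3 v1=D4 v2=A4 (P5)
  R4 @ bar1.0: E3/D4 m7 untreated
  R3 @ bar2.0: F3 above E3
  R4 @ bar2.0: F3/E3 m2 untreated
  R4 @ bar2.0: F3/E4 M7 untreated
  R3 @ bar2.1: F3 above E3
  R3 @ bar2.2: F3 above E3
  R3 @ bar2.3: F3 above E3
  R4 @ bar3.0: D3/E4 M2 untreated
  R2 @ bar4.0: E4/A4 P4 -> C4/G4 P5 similar
  R1 @ bar5.0: C4/G4 P5 -> D4/A4 P5 similar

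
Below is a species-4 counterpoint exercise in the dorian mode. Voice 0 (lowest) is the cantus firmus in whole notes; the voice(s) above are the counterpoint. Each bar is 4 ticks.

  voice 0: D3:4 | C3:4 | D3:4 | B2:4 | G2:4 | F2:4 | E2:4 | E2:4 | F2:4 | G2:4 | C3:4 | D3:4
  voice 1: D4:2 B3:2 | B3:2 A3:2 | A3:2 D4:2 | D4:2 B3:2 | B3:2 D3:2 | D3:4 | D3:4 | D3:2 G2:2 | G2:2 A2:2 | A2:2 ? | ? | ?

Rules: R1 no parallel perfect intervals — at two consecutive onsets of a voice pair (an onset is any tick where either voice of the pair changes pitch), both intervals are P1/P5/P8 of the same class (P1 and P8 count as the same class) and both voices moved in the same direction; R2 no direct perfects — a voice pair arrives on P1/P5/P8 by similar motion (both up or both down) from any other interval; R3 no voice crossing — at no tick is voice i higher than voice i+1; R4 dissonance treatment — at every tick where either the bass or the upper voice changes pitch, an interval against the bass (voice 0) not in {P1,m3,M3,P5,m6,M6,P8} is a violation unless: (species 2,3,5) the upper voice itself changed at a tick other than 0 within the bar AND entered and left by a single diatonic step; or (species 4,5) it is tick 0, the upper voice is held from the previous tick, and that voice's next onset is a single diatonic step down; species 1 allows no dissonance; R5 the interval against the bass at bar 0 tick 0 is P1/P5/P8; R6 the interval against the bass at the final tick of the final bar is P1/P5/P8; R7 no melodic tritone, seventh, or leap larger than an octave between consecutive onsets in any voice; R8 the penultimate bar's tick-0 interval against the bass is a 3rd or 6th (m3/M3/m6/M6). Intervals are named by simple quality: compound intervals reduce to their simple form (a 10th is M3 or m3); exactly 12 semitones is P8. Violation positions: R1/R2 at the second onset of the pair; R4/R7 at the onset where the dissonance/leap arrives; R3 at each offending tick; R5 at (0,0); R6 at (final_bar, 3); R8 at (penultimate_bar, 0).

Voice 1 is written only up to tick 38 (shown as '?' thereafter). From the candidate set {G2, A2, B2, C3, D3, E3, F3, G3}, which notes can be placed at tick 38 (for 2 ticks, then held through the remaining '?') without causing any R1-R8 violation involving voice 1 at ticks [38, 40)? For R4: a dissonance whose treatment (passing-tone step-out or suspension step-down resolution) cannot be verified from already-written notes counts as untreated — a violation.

G2: legal
A2: legal
B2: legal
C3: violates R4
D3: legal
E3: legal
F3: violates R4
G3: violates R7

{A2, B2, D3, E3, G2}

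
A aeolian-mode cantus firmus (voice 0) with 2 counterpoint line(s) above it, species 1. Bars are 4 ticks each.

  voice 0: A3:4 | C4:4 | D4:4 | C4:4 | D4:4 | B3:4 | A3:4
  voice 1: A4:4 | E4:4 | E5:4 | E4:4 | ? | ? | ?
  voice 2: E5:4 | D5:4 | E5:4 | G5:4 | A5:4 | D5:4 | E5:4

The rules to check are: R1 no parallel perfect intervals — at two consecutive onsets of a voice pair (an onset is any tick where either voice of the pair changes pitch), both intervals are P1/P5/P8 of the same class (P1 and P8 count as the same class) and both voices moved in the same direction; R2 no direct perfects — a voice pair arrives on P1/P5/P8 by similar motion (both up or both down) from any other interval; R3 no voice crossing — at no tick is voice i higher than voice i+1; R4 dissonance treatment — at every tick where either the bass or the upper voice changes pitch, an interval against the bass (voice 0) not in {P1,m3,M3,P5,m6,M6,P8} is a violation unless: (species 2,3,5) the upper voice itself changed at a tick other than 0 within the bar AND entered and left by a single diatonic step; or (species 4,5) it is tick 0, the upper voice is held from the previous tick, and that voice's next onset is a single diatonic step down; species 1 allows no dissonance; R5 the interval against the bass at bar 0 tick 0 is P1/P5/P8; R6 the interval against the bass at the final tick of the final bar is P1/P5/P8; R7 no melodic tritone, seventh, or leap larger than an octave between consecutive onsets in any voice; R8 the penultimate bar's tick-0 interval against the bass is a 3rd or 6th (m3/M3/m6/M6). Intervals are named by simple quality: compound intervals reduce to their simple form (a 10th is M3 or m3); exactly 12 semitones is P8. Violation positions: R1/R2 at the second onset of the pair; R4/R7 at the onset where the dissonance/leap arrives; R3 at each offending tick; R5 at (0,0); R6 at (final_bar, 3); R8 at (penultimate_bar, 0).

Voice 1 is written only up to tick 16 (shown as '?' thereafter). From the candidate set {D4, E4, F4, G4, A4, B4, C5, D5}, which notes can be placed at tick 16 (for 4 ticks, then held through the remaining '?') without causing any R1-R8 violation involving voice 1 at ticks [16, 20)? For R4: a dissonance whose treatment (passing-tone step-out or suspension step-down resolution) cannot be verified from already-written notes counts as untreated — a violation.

D4: legal
E4: violates R4
F4: legal
G4: violates R4
A4: violates R2
B4: legal
C5: violates R4
D5: violates R2,R7

{B4, D4, F4}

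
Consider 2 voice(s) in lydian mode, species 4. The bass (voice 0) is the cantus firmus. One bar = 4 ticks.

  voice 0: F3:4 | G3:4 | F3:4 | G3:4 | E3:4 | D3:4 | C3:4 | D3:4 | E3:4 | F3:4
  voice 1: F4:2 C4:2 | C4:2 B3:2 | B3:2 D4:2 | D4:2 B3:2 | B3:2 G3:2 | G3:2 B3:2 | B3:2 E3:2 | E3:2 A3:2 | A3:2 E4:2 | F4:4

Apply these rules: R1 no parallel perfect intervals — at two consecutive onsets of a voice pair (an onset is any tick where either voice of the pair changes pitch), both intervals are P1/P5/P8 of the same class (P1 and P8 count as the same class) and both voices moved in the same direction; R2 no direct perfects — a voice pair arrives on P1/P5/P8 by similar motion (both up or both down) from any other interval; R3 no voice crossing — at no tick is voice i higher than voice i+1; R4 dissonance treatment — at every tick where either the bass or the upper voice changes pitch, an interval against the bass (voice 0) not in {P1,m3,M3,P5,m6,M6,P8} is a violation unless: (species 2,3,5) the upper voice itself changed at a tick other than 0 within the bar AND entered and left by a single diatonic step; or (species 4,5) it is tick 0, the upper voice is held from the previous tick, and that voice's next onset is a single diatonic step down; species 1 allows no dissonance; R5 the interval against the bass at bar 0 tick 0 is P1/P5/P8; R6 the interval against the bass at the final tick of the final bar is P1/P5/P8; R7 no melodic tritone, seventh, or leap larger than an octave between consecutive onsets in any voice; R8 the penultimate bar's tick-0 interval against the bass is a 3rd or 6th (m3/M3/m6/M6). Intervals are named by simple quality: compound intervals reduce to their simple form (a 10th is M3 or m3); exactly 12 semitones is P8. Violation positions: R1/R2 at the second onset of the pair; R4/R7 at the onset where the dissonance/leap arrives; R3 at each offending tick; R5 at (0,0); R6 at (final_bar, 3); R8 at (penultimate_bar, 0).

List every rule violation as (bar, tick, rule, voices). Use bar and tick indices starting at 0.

bar 0: v0=F3 v1=F4 downbeat P8
bar 1: v0=G3 v1=C4 downbeat P4
bar 2: v0=F3 v1=B3 downbeat TT
bar 3: v0=G3 v1=D4 downbeat P5
bar 4: v0=E3 v1=B3 downbeat P5
bar 5: v0=D3 v1=G3 downbeat P4
bar 6: v0=C3 v1=B3 downbeat M7
bar 7: v0=D3 v1=E3 downbeat M2
bar 8: v0=E3 v1=A3 downbeat P4
bar 9: v0=F3 v1=F4 downbeat P8
  -> R4 @ bar 2 tick 0 v(0, 1): F3/B3 TT untreated
  -> R4 @ bar 5 tick 0 v(0, 1): D3/G3 P4 untreated
  -> R4 @ bar 6 tick 0 v(0, 1): C3/B3 M7 untreated
  -> R4 @ bar 7 tick 0 v(0, 1): D3/E3 M2 untreated
  -> R4 @ bar 8 tick 0 v(0, 1): E3/A3 P4 untreated
  -> R8 @ bar 8 tick 0 v(0, 1): penult P4 not 3rd/6th
  -> R1 @ bar 9 tick 0 v(0, 1): E3/E4 P8 -> F3/F4 P8 similar

(2, 0, R4, (0, 1))
(5, 0, R4, (0, 1))
(6, 0, R4, (0, 1))
(7, 0, R4, (0, 1))
(8, 0, R4, (0, 1))
(8, 0, R8, (0, 1))
(9, 0, R1, (0, 1))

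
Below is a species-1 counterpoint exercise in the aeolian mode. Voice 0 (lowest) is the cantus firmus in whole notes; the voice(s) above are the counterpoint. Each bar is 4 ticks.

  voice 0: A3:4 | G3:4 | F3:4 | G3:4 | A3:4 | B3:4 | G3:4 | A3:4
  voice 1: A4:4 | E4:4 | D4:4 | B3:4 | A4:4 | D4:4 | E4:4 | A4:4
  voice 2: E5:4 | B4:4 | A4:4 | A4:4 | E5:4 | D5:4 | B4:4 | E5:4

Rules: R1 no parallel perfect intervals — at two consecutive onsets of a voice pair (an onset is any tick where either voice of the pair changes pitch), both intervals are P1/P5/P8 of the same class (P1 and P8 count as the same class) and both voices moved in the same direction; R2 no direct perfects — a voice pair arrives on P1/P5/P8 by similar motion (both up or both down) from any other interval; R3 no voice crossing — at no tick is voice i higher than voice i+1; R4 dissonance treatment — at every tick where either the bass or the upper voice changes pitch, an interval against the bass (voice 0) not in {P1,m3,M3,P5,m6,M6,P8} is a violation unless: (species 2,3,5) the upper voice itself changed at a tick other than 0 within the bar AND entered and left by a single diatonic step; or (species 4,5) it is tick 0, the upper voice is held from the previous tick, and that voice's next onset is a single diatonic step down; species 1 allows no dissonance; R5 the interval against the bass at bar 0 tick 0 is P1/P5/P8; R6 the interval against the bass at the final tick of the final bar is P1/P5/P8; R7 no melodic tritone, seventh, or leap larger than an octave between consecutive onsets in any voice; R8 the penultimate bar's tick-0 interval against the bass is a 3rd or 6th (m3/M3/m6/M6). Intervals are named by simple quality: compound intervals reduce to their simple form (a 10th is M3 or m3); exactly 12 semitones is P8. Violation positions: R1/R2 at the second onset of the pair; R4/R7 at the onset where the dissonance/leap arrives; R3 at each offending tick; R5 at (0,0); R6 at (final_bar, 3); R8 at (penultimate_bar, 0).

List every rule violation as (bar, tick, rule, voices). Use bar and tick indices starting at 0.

bar 0: v0=A3 v1=A4 v2=E5 downbeat P5
bar 1: v0=G3 v1=E4 v2=B4 downbeat M3
bar 2: v0=F3 v1=D4 v2=A4 downbeat M3
bar 3: v0=G3 v1=B3 v2=A4 downbeat M2
bar 4: v0=A3 v1=A4 v2=E5 downbeat P5
bar 5: v0=B3 v1=D4 v2=D5 downbeat m3
bar 6: v0=G3 v1=E4 v2=B4 downbeat M3
bar 7: v0=A3 v1=A4 v2=E5 downbeat P5
  -> R1 @ bar 1 tick 0 v(1, 2): A4/E5 P5 -> E4/B4 P5 similar
  -> R1 @ bar 2 tick 0 v(1, 2): E4/B4 P5 -> D4/A4 P5 similar
  -> R4 @ bar 3 tick 0 v(0, 2): G3/A4 M2 untreated
  -> R2 @ bar 4 tick 0 v(0, 1): G3/B3 M3 -> A3/A4 P8 similar
  -> R2 @ bar 4 tick 0 v(0, 2): G3/A4 M2 -> A3/E5 P5 similar
  -> R2 @ bar 4 tick 0 v(1, 2): B3/A4 m7 -> A4/E5 P5 similar
  -> R7 @ bar 4 tick 0 v(1,): B3->A4 leap 10st
  -> R2 @ bar 5 tick 0 v(1, 2): A4/E5 P5 -> D4/D5 P8 similar
  -> R1 @ bar 7 tick 0 v(1, 2): E4/B4 P5 -> A4/E5 P5 similar
  -> R2 @ bar 7 tick 0 v(0, 1): G3/E4 M6 -> A3/A4 P8 similar
  -> R2 @ bar 7 tick 0 v(0, 2): G3/B4 M3 -> A3/E5 P5 similar

(1, 0, R1, (1, 2))
(2, 0, R1, (1, 2))
(3, 0, R4, (0, 2))
(4, 0, R2, (0, 1))
(4, 0, R2, (0, 2))
(4, 0, R2, (1, 2))
(4, 0, R7, (1,))
(5, 0, R2, (1, 2))
(7, 0, R1, (1, 2))
(7, 0, R2, (0, 1))
(7, 0, R2, (0, 2))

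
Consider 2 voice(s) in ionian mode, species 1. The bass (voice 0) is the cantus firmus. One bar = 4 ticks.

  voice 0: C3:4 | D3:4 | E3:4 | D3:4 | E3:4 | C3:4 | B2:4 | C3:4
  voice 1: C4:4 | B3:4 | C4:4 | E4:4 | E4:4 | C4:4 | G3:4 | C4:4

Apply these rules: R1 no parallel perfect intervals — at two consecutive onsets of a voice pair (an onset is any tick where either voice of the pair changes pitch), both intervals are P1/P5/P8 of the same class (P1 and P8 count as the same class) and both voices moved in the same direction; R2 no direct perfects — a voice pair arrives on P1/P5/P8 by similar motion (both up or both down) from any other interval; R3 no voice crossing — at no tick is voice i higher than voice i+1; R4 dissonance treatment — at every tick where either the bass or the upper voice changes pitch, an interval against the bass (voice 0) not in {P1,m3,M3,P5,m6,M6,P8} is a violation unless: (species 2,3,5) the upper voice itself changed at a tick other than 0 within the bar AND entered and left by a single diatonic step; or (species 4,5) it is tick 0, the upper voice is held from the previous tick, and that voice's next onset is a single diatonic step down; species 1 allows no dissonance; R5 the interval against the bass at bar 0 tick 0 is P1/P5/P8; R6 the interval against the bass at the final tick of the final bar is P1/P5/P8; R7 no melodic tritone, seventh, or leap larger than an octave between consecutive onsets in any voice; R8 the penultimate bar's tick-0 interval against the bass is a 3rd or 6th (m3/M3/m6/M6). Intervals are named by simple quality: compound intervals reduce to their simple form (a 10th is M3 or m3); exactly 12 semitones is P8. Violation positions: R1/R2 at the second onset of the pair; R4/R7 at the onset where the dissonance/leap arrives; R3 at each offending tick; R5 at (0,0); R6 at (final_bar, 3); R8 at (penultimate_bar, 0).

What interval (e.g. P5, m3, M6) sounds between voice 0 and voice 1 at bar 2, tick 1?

m6

voice 0=E3 voice 1=C4 -> m6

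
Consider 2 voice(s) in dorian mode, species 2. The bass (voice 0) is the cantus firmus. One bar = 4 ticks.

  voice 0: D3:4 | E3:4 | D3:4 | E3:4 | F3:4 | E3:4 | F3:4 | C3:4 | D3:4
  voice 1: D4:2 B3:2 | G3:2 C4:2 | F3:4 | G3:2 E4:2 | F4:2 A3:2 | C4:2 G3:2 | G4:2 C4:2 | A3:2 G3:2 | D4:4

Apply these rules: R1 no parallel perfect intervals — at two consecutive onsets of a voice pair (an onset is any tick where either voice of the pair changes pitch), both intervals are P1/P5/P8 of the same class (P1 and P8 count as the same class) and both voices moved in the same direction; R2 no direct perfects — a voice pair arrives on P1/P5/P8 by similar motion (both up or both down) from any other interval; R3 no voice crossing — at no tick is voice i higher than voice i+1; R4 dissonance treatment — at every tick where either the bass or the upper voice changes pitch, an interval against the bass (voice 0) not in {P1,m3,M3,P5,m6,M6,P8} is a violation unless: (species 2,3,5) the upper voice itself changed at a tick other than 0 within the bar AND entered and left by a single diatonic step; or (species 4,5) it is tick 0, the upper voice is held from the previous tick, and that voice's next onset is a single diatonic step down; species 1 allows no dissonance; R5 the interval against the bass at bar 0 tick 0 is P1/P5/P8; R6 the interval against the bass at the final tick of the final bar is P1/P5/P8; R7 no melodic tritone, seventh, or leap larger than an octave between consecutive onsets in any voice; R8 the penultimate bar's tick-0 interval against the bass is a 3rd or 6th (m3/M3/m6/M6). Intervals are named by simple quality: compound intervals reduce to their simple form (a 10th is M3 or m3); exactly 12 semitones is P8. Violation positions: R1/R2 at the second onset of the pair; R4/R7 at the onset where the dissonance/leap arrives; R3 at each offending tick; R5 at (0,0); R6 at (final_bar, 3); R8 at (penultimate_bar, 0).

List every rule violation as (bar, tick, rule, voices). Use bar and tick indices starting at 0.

(4, 0, R1, (0, 1))
(6, 0, R4, (0, 1))
(8, 0, R2, (0, 1))

bar 0: v0=D3 v1=D4 downbeat P8
bar 1: v0=E3 v1=G3 downbeat m3
bar 2: v0=D3 v1=F3 downbeat m3
bar 3: v0=E3 v1=G3 downbeat m3
bar 4: v0=F3 v1=F4 downbeat P8
bar 5: v0=E3 v1=C4 downbeat m6
bar 6: v0=F3 v1=G4 downbeat M2
bar 7: v0=C3 v1=A3 downbeat M6
bar 8: v0=D3 v1=D4 downbeat P8
  -> R1 @ bar 4 tick 0 v(0, 1): E3/E4 P8 -> F3/F4 P8 similar
  -> R4 @ bar 6 tick 0 v(0, 1): F3/G4 M2 untreated
  -> R2 @ bar 8 tick 0 v(0, 1): C3/G3 P5 -> D3/D4 P8 similar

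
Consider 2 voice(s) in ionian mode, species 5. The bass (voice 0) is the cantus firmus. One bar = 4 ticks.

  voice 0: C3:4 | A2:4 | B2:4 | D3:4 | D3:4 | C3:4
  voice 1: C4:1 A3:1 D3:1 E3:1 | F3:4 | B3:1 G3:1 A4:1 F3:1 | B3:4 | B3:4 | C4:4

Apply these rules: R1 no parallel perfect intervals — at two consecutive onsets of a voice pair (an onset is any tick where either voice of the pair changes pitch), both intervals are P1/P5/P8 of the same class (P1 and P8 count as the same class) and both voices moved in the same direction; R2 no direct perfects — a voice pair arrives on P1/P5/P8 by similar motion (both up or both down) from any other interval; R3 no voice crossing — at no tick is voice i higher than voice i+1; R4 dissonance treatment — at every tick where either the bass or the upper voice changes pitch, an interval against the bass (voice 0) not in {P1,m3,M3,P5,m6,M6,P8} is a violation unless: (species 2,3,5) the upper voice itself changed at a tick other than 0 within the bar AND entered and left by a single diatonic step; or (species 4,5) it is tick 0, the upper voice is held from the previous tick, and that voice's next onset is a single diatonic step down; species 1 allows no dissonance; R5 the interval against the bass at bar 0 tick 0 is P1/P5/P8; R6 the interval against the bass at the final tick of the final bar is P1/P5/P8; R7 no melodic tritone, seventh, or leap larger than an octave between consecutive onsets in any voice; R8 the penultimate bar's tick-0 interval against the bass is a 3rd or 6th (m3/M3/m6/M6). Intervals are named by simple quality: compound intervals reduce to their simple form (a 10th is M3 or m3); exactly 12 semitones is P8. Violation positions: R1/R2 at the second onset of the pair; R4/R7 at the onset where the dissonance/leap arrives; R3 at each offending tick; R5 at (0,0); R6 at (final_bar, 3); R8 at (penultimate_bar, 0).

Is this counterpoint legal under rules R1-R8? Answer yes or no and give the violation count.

No (8 violations)

bar 0: v0=C3 v1=C4 (P8)
bar 1: v0=A2 v1=F3 (m6)
bar 2: v0=B2 v1=B3 (P8)
bar 3: v0=D3 v1=B3 (M6)
bar 4: v0=D3 v1=B3 (M6)
bar 5: v0=C3 v1=C4 (P8)
  R4 @ bar0.2: C3/D3 M2 untreated
  R2 @ bar2.0: A2/F3 m6 -> B2/B3 P8 similar
  R7 @ bar2.0: F3->B3 leap 6st
  R4 @ bar2.2: B2/A4 m7 untreated
  R7 @ bar2.2: G3->A4 leap 14st
  R4 @ bar2.3: B2/F3 TT untreated
  R7 @ bar2.3: A4->F3 leap 16st
  R7 @ bar3.0: F3->B3 leap 6st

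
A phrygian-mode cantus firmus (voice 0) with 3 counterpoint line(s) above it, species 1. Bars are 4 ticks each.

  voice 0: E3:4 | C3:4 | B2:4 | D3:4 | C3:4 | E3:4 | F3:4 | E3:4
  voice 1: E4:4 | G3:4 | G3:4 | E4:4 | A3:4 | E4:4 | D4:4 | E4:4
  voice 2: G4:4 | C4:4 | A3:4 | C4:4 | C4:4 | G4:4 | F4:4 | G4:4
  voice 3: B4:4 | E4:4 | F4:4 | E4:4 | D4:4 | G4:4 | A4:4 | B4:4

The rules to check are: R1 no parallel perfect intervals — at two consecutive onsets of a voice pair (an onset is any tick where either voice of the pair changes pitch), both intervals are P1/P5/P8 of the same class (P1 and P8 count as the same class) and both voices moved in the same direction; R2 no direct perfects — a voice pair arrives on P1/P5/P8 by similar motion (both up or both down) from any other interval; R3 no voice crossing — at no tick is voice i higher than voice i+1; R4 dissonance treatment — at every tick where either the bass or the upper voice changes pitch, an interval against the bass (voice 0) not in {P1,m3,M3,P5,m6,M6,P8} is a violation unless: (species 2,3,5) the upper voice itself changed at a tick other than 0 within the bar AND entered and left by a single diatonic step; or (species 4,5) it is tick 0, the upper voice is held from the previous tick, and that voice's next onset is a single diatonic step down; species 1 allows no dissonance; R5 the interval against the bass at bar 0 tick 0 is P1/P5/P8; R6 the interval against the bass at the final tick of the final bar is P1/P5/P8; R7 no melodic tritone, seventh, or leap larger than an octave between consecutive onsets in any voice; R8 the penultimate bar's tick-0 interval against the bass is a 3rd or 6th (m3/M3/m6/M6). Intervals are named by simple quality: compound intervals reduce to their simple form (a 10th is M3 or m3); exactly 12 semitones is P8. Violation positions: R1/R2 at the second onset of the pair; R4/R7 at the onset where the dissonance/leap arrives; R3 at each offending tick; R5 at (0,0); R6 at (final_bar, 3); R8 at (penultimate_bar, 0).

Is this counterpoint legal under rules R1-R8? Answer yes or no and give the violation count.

bar 0: v0=E3 v1=E4 v2=G4 v3=B4 (P5)
bar 1: v0=C3 v1=G3 v2=C4 v3=E4 (M3)
bar 2: v0=B2 v1=G3 v2=A3 v3=F4 (TT)
bar 3: v0=D3 v1=E4 v2=C4 v3=E4 (M2)
bar 4: v0=C3 v1=A3 v2=C4 v3=D4 (M2)
bar 5: v0=E3 v1=E4 v2=G4 v3=G4 (m3)
bar 6: v0=F3 v1=D4 v2=F4 v3=A4 (M3)
bar 7: v0=E3 v1=E4 v2=G4 v3=B4 (P5)
  R5 @ bar0.0: opens on m3
  R2 @ bar1.0: E3/E4 P8 -> C3/G3 P5 similar
  R2 @ bar1.0: E3/G4 m3 -> C3/C4 P8 similar
  R4 @ bar2.0: B2/A3 m7 untreated
  R4 @ bar2.0: B2/F4 TT untreated
  R3 @ bar3.0: E4 above C4
  R4 @ bar3.0: D3/E4 M2 untreated
  R4 @ bar3.0: D3/C4 m7 untreated
  R4 @ bar3.0: D3/E4 M2 untreated
  R3 @ bar3.1: E4 above C4
  R3 @ bar3.2: E4 above C4
  R3 @ bar3.3: E4 above C4
  R4 @ bar4.0: C3/D4 M2 untreated
  R2 @ bar5.0: C3/A3 M6 -> E3/E4 P8 similar
  R2 @ bar5.0: C4/D4 M2 -> G4/G4 P1 similar
  R8 @ bar6.0: penult P8 not 3rd/6th
  R1 @ bar7.0: D4/A4 P5 -> E4/B4 P5 similar
  R6 @ bar7.3: closes on m3

No (18 violations)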